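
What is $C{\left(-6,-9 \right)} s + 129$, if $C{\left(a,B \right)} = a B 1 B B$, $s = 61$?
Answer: $266943$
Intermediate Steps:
$C{\left(a,B \right)} = a B^{3}$ ($C{\left(a,B \right)} = B a B B = B a B^{2} = a B^{3}$)
$C{\left(-6,-9 \right)} s + 129 = - 6 \left(-9\right)^{3} \cdot 61 + 129 = \left(-6\right) \left(-729\right) 61 + 129 = 4374 \cdot 61 + 129 = 266814 + 129 = 266943$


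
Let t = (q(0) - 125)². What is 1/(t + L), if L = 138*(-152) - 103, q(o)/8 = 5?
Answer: -1/13854 ≈ -7.2181e-5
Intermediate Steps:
q(o) = 40 (q(o) = 8*5 = 40)
t = 7225 (t = (40 - 125)² = (-85)² = 7225)
L = -21079 (L = -20976 - 103 = -21079)
1/(t + L) = 1/(7225 - 21079) = 1/(-13854) = -1/13854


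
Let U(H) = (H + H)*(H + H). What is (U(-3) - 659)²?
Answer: 388129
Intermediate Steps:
U(H) = 4*H² (U(H) = (2*H)*(2*H) = 4*H²)
(U(-3) - 659)² = (4*(-3)² - 659)² = (4*9 - 659)² = (36 - 659)² = (-623)² = 388129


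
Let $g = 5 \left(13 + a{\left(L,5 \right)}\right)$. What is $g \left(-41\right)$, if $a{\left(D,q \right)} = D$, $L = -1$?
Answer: $-2460$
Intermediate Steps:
$g = 60$ ($g = 5 \left(13 - 1\right) = 5 \cdot 12 = 60$)
$g \left(-41\right) = 60 \left(-41\right) = -2460$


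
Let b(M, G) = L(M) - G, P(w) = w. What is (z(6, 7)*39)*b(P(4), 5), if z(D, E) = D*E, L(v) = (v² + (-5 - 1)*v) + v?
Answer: -14742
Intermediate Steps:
L(v) = v² - 5*v (L(v) = (v² - 6*v) + v = v² - 5*v)
b(M, G) = -G + M*(-5 + M) (b(M, G) = M*(-5 + M) - G = -G + M*(-5 + M))
(z(6, 7)*39)*b(P(4), 5) = ((6*7)*39)*(-1*5 + 4*(-5 + 4)) = (42*39)*(-5 + 4*(-1)) = 1638*(-5 - 4) = 1638*(-9) = -14742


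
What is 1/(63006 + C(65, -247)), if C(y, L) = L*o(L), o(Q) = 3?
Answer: 1/62265 ≈ 1.6060e-5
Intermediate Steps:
C(y, L) = 3*L (C(y, L) = L*3 = 3*L)
1/(63006 + C(65, -247)) = 1/(63006 + 3*(-247)) = 1/(63006 - 741) = 1/62265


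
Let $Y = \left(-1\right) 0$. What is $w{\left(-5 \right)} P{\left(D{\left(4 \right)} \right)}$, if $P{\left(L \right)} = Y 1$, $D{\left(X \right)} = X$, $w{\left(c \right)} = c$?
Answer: $0$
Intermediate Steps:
$Y = 0$
$P{\left(L \right)} = 0$ ($P{\left(L \right)} = 0 \cdot 1 = 0$)
$w{\left(-5 \right)} P{\left(D{\left(4 \right)} \right)} = \left(-5\right) 0 = 0$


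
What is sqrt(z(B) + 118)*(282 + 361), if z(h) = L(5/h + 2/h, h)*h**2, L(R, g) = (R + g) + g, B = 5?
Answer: 643*sqrt(403) ≈ 12908.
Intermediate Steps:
L(R, g) = R + 2*g
z(h) = h**2*(2*h + 7/h) (z(h) = ((5/h + 2/h) + 2*h)*h**2 = (7/h + 2*h)*h**2 = (2*h + 7/h)*h**2 = h**2*(2*h + 7/h))
sqrt(z(B) + 118)*(282 + 361) = sqrt(5*(7 + 2*5**2) + 118)*(282 + 361) = sqrt(5*(7 + 2*25) + 118)*643 = sqrt(5*(7 + 50) + 118)*643 = sqrt(5*57 + 118)*643 = sqrt(285 + 118)*643 = sqrt(403)*643 = 643*sqrt(403)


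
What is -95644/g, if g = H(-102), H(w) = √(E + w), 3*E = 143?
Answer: 95644*I*√489/163 ≈ 12976.0*I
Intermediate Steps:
E = 143/3 (E = (⅓)*143 = 143/3 ≈ 47.667)
H(w) = √(143/3 + w)
g = I*√489/3 (g = √(429 + 9*(-102))/3 = √(429 - 918)/3 = √(-489)/3 = (I*√489)/3 = I*√489/3 ≈ 7.3711*I)
-95644/g = -95644*(-I*√489/163) = -(-95644)*I*√489/163 = 95644*I*√489/163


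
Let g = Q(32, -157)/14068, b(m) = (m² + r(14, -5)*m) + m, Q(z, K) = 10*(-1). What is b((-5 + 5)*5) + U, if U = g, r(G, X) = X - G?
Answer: -5/7034 ≈ -0.00071083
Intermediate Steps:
Q(z, K) = -10
b(m) = m² - 18*m (b(m) = (m² + (-5 - 1*14)*m) + m = (m² + (-5 - 14)*m) + m = (m² - 19*m) + m = m² - 18*m)
g = -5/7034 (g = -10/14068 = -10*1/14068 = -5/7034 ≈ -0.00071083)
U = -5/7034 ≈ -0.00071083
b((-5 + 5)*5) + U = ((-5 + 5)*5)*(-18 + (-5 + 5)*5) - 5/7034 = (0*5)*(-18 + 0*5) - 5/7034 = 0*(-18 + 0) - 5/7034 = 0*(-18) - 5/7034 = 0 - 5/7034 = -5/7034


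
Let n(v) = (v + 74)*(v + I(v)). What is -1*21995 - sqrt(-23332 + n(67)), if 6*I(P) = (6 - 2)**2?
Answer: -21995 - 3*I*sqrt(1501) ≈ -21995.0 - 116.23*I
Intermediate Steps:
I(P) = 8/3 (I(P) = (6 - 2)**2/6 = (1/6)*4**2 = (1/6)*16 = 8/3)
n(v) = (74 + v)*(8/3 + v) (n(v) = (v + 74)*(v + 8/3) = (74 + v)*(8/3 + v))
-1*21995 - sqrt(-23332 + n(67)) = -1*21995 - sqrt(-23332 + (592/3 + 67**2 + (230/3)*67)) = -21995 - sqrt(-23332 + (592/3 + 4489 + 15410/3)) = -21995 - sqrt(-23332 + 9823) = -21995 - sqrt(-13509) = -21995 - 3*I*sqrt(1501)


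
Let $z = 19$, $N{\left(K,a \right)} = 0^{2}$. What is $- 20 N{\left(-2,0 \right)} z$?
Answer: $0$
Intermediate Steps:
$N{\left(K,a \right)} = 0$
$- 20 N{\left(-2,0 \right)} z = \left(-20\right) 0 \cdot 19 = 0 \cdot 19 = 0$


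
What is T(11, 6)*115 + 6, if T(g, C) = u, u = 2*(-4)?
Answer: -914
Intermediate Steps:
u = -8
T(g, C) = -8
T(11, 6)*115 + 6 = -8*115 + 6 = -920 + 6 = -914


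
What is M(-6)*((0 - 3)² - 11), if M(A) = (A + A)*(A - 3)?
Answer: -216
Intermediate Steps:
M(A) = 2*A*(-3 + A) (M(A) = (2*A)*(-3 + A) = 2*A*(-3 + A))
M(-6)*((0 - 3)² - 11) = (2*(-6)*(-3 - 6))*((0 - 3)² - 11) = (2*(-6)*(-9))*((-3)² - 11) = 108*(9 - 11) = 108*(-2) = -216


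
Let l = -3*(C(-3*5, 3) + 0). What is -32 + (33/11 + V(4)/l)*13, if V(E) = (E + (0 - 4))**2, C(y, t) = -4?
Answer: 7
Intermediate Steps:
l = 12 (l = -3*(-4 + 0) = -3*(-4) = 12)
V(E) = (-4 + E)**2 (V(E) = (E - 4)**2 = (-4 + E)**2)
-32 + (33/11 + V(4)/l)*13 = -32 + (33/11 + (-4 + 4)**2/12)*13 = -32 + (33*(1/11) + 0**2*(1/12))*13 = -32 + (3 + 0*(1/12))*13 = -32 + (3 + 0)*13 = -32 + 3*13 = -32 + 39 = 7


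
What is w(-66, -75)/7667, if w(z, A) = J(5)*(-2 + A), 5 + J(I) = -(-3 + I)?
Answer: 49/697 ≈ 0.070301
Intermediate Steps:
J(I) = -2 - I (J(I) = -5 - (-3 + I) = -5 + (3 - I) = -2 - I)
w(z, A) = 14 - 7*A (w(z, A) = (-2 - 1*5)*(-2 + A) = (-2 - 5)*(-2 + A) = -7*(-2 + A) = 14 - 7*A)
w(-66, -75)/7667 = (14 - 7*(-75))/7667 = (14 + 525)*(1/7667) = 539*(1/7667) = 49/697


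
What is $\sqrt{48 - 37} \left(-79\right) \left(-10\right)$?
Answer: $790 \sqrt{11} \approx 2620.1$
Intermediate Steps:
$\sqrt{48 - 37} \left(-79\right) \left(-10\right) = \sqrt{11} \left(-79\right) \left(-10\right) = - 79 \sqrt{11} \left(-10\right) = 790 \sqrt{11}$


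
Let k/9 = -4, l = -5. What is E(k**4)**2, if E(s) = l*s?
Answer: 70527747686400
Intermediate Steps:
k = -36 (k = 9*(-4) = -36)
E(s) = -5*s
E(k**4)**2 = (-5*(-36)**4)**2 = (-5*1679616)**2 = (-8398080)**2 = 70527747686400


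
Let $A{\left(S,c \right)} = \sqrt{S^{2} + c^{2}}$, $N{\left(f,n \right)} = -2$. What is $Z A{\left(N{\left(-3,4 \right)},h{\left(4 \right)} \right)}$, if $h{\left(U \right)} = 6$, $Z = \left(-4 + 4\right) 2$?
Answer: $0$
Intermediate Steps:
$Z = 0$ ($Z = 0 \cdot 2 = 0$)
$Z A{\left(N{\left(-3,4 \right)},h{\left(4 \right)} \right)} = 0 \sqrt{\left(-2\right)^{2} + 6^{2}} = 0 \sqrt{4 + 36} = 0 \sqrt{40} = 0 \cdot 2 \sqrt{10} = 0$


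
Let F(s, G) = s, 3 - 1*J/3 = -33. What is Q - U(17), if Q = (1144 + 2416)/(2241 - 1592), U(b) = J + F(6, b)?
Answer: -70426/649 ≈ -108.51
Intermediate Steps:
J = 108 (J = 9 - 3*(-33) = 9 + 99 = 108)
U(b) = 114 (U(b) = 108 + 6 = 114)
Q = 3560/649 ≈ 5.4854
Q - U(17) = 3560/649 - 1*114 = 3560/649 - 114 = -70426/649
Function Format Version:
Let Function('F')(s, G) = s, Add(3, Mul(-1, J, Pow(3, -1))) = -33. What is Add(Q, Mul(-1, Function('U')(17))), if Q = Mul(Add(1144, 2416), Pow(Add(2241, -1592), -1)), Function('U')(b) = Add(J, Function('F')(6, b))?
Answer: Rational(-70426, 649) ≈ -108.51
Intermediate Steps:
J = 108 (J = Add(9, Mul(-3, -33)) = Add(9, 99) = 108)
Function('U')(b) = 114 (Function('U')(b) = Add(108, 6) = 114)
Q = Rational(3560, 649) (Q = Mul(3560, Pow(649, -1)) = Mul(3560, Rational(1, 649)) = Rational(3560, 649) ≈ 5.4854)
Add(Q, Mul(-1, Function('U')(17))) = Add(Rational(3560, 649), Mul(-1, 114)) = Add(Rational(3560, 649), -114) = Rational(-70426, 649)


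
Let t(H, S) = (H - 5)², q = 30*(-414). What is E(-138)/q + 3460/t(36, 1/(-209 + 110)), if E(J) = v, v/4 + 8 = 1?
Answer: 10750027/2983905 ≈ 3.6027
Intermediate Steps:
v = -28 (v = -32 + 4*1 = -32 + 4 = -28)
q = -12420
E(J) = -28
t(H, S) = (-5 + H)²
E(-138)/q + 3460/t(36, 1/(-209 + 110)) = -28/(-12420) + 3460/((-5 + 36)²) = -28*(-1/12420) + 3460/(31²) = 7/3105 + 3460/961 = 10750027/2983905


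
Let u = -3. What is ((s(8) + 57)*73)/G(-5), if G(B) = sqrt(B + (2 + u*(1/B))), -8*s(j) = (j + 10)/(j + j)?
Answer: -88549*I*sqrt(15)/128 ≈ -2679.3*I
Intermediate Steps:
s(j) = -(10 + j)/(16*j) (s(j) = -(j + 10)/(8*(j + j)) = -(10 + j)/(8*(2*j)) = -(10 + j)*1/(2*j)/8 = -(10 + j)/(16*j))
G(B) = sqrt(2 + B - 3/B) (G(B) = sqrt(B + (2 - 3/B)) = sqrt(2 + B - 3/B))
((s(8) + 57)*73)/G(-5) = (((1/16)*(-10 - 1*8)/8 + 57)*73)/(sqrt(2 - 5 - 3/(-5))) = (((1/16)*(1/8)*(-10 - 8) + 57)*73)/(sqrt(2 - 5 - 3*(-1/5))) = (((1/16)*(1/8)*(-18) + 57)*73)/(sqrt(2 - 5 + 3/5)) = ((-9/64 + 57)*73)/(sqrt(-12/5)) = ((3639/64)*73)/((2*I*sqrt(15)/5)) = 265647*(-I*sqrt(15)/6)/64 = -88549*I*sqrt(15)/128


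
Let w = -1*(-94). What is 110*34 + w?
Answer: 3834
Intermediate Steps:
w = 94
110*34 + w = 110*34 + 94 = 3740 + 94 = 3834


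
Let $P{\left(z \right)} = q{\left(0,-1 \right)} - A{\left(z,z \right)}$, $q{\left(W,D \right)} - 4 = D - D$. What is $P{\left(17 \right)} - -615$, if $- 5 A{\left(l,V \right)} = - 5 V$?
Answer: $602$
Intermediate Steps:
$q{\left(W,D \right)} = 4$ ($q{\left(W,D \right)} = 4 + \left(D - D\right) = 4 + 0 = 4$)
$A{\left(l,V \right)} = V$ ($A{\left(l,V \right)} = - \frac{\left(-5\right) V}{5} = V$)
$P{\left(z \right)} = 4 - z$
$P{\left(17 \right)} - -615 = \left(4 - 17\right) - -615 = \left(4 - 17\right) + 615 = -13 + 615 = 602$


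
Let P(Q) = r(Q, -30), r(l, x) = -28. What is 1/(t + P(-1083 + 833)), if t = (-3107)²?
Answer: 1/9653421 ≈ 1.0359e-7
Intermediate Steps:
P(Q) = -28
t = 9653449
1/(t + P(-1083 + 833)) = 1/(9653449 - 28) = 1/9653421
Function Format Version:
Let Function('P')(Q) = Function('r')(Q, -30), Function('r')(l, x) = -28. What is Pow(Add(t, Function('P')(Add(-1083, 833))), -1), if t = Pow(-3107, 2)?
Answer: Rational(1, 9653421) ≈ 1.0359e-7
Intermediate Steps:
Function('P')(Q) = -28
t = 9653449
Pow(Add(t, Function('P')(Add(-1083, 833))), -1) = Pow(Add(9653449, -28), -1) = Pow(9653421, -1) = Rational(1, 9653421)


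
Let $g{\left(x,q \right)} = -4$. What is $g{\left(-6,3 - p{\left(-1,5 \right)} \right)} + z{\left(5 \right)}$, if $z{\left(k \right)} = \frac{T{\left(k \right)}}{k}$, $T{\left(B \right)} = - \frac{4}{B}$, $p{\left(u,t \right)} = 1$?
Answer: $- \frac{104}{25} \approx -4.16$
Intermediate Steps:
$z{\left(k \right)} = - \frac{4}{k^{2}}$ ($z{\left(k \right)} = \frac{\left(-4\right) \frac{1}{k}}{k} = - \frac{4}{k^{2}}$)
$g{\left(-6,3 - p{\left(-1,5 \right)} \right)} + z{\left(5 \right)} = -4 - \frac{4}{25} = - \frac{104}{25}$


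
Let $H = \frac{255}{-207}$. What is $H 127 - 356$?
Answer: $- \frac{35359}{69} \approx -512.45$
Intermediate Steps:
$H = - \frac{85}{69}$ ($H = 255 \left(- \frac{1}{207}\right) = - \frac{85}{69} \approx -1.2319$)
$H 127 - 356 = \left(- \frac{85}{69}\right) 127 - 356 = - \frac{10795}{69} - 356 = - \frac{35359}{69}$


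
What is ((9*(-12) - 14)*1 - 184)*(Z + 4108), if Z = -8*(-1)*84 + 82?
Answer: -1487772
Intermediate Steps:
Z = 754 (Z = 8*84 + 82 = 672 + 82 = 754)
((9*(-12) - 14)*1 - 184)*(Z + 4108) = ((9*(-12) - 14)*1 - 184)*(754 + 4108) = ((-108 - 14)*1 - 184)*4862 = (-122*1 - 184)*4862 = (-122 - 184)*4862 = -306*4862 = -1487772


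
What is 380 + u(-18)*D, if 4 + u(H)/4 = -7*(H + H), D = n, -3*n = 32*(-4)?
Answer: 128116/3 ≈ 42705.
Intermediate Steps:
n = 128/3 (n = -32*(-4)/3 = -⅓*(-128) = 128/3 ≈ 42.667)
D = 128/3 ≈ 42.667
u(H) = -16 - 56*H (u(H) = -16 + 4*(-7*(H + H)) = -16 + 4*(-14*H) = -16 - 56*H)
380 + u(-18)*D = 380 + (-16 - 56*(-18))*(128/3) = 380 + (-16 + 1008)*(128/3) = 380 + 992*(128/3) = 380 + 126976/3 = 128116/3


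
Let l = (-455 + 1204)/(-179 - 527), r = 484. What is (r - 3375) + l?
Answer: -2041795/706 ≈ -2892.1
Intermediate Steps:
l = -749/706 (l = 749/(-706) = 749*(-1/706) = -749/706 ≈ -1.0609)
(r - 3375) + l = (484 - 3375) - 749/706 = -2891 - 749/706 = -2041795/706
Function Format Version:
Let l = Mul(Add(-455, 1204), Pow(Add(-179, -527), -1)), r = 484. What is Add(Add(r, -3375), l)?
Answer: Rational(-2041795, 706) ≈ -2892.1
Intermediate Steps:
l = Rational(-749, 706) (l = Mul(749, Pow(-706, -1)) = Mul(749, Rational(-1, 706)) = Rational(-749, 706) ≈ -1.0609)
Add(Add(r, -3375), l) = Add(Add(484, -3375), Rational(-749, 706)) = Add(-2891, Rational(-749, 706)) = Rational(-2041795, 706)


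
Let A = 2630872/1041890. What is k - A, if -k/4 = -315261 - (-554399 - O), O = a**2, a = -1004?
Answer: -2598795877556/520945 ≈ -4.9886e+6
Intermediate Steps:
O = 1008016 (O = (-1004)**2 = 1008016)
A = 1315436/520945 (A = 2630872*(1/1041890) = 1315436/520945 ≈ 2.5251)
k = -4988616 (k = -4*(-315261 - (-554399 - 1*1008016)) = -4*(-315261 - (-554399 - 1008016)) = -4*(-315261 - 1*(-1562415)) = -4*(-315261 + 1562415) = -4*1247154 = -4988616)
k - A = -4988616 - 1*1315436/520945 = -4988616 - 1315436/520945 = -2598795877556/520945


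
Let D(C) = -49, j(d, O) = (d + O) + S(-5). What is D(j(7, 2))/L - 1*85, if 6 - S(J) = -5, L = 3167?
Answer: -269244/3167 ≈ -85.016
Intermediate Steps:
S(J) = 11 (S(J) = 6 - 1*(-5) = 6 + 5 = 11)
j(d, O) = 11 + O + d (j(d, O) = (d + O) + 11 = (O + d) + 11 = 11 + O + d)
D(j(7, 2))/L - 1*85 = -49/3167 - 1*85 = -49*1/3167 - 85 = -49/3167 - 85 = -269244/3167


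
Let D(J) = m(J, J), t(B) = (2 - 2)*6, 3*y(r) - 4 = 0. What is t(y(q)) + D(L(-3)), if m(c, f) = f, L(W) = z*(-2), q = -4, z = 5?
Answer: -10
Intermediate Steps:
L(W) = -10 (L(W) = 5*(-2) = -10)
y(r) = 4/3 (y(r) = 4/3 + (⅓)*0 = 4/3 + 0 = 4/3)
t(B) = 0 (t(B) = 0*6 = 0)
D(J) = J
t(y(q)) + D(L(-3)) = 0 - 10 = -10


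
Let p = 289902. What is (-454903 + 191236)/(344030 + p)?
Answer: -263667/633932 ≈ -0.41592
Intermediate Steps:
(-454903 + 191236)/(344030 + p) = (-454903 + 191236)/(344030 + 289902) = -263667/633932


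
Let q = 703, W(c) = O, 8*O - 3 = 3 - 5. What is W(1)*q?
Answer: 703/8 ≈ 87.875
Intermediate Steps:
O = ⅛ (O = 3/8 + (3 - 5)/8 = 3/8 + (⅛)*(-2) = 3/8 - ¼ = ⅛ ≈ 0.12500)
W(c) = ⅛
W(1)*q = (⅛)*703 = 703/8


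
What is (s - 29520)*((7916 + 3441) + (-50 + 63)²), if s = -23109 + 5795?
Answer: -539808684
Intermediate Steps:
s = -17314
(s - 29520)*((7916 + 3441) + (-50 + 63)²) = (-17314 - 29520)*((7916 + 3441) + (-50 + 63)²) = -46834*(11357 + 13²) = -46834*(11357 + 169) = -46834*11526 = -539808684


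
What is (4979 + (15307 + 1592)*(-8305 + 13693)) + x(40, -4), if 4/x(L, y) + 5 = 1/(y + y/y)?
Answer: 364227161/4 ≈ 9.1057e+7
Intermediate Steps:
x(L, y) = 4/(-5 + 1/(1 + y)) (x(L, y) = 4/(-5 + 1/(y + y/y)) = 4/(-5 + 1/(y + 1)) = 4/(-5 + 1/(1 + y)))
(4979 + (15307 + 1592)*(-8305 + 13693)) + x(40, -4) = (4979 + (15307 + 1592)*(-8305 + 13693)) + 4*(-1 - 1*(-4))/(4 + 5*(-4)) = (4979 + 16899*5388) + 4*(-1 + 4)/(4 - 20) = (4979 + 91051812) + 4*3/(-16) = 91056791 + 4*(-1/16)*3 = 91056791 - ¾ = 364227161/4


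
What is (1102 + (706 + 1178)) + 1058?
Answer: 4044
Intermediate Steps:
(1102 + (706 + 1178)) + 1058 = (1102 + 1884) + 1058 = 2986 + 1058 = 4044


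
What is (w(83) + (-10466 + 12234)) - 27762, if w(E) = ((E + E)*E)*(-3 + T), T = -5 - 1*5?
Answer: -205108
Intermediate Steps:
T = -10 (T = -5 - 5 = -10)
w(E) = -26*E**2 (w(E) = ((E + E)*E)*(-3 - 10) = ((2*E)*E)*(-13) = (2*E**2)*(-13) = -26*E**2)
(w(83) + (-10466 + 12234)) - 27762 = (-26*83**2 + (-10466 + 12234)) - 27762 = (-26*6889 + 1768) - 27762 = (-179114 + 1768) - 27762 = -177346 - 27762 = -205108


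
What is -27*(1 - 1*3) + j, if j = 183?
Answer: 237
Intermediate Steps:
-27*(1 - 1*3) + j = -27*(1 - 1*3) + 183 = -27*(1 - 3) + 183 = -27*(-2) + 183 = 54 + 183 = 237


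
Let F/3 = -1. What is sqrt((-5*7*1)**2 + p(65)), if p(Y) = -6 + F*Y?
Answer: 32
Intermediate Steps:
F = -3 (F = 3*(-1) = -3)
p(Y) = -6 - 3*Y
sqrt((-5*7*1)**2 + p(65)) = sqrt((-5*7*1)**2 + (-6 - 3*65)) = sqrt((-35*1)**2 + (-6 - 195)) = sqrt((-35)**2 - 201) = sqrt(1225 - 201) = sqrt(1024) = 32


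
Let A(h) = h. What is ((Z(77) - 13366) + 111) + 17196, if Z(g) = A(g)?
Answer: 4018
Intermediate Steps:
Z(g) = g
((Z(77) - 13366) + 111) + 17196 = ((77 - 13366) + 111) + 17196 = (-13289 + 111) + 17196 = -13178 + 17196 = 4018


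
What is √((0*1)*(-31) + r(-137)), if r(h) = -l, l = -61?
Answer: √61 ≈ 7.8102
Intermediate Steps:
r(h) = 61 (r(h) = -1*(-61) = 61)
√((0*1)*(-31) + r(-137)) = √((0*1)*(-31) + 61) = √(0*(-31) + 61) = √(0 + 61) = √61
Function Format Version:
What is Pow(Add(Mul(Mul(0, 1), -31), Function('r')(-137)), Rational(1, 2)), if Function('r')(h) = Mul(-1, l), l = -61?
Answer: Pow(61, Rational(1, 2)) ≈ 7.8102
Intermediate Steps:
Function('r')(h) = 61 (Function('r')(h) = Mul(-1, -61) = 61)
Pow(Add(Mul(Mul(0, 1), -31), Function('r')(-137)), Rational(1, 2)) = Pow(Add(Mul(Mul(0, 1), -31), 61), Rational(1, 2)) = Pow(Add(Mul(0, -31), 61), Rational(1, 2)) = Pow(Add(0, 61), Rational(1, 2)) = Pow(61, Rational(1, 2))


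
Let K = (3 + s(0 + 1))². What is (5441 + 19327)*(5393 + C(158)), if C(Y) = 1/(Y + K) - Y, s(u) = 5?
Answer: 4797441888/37 ≈ 1.2966e+8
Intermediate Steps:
K = 64 (K = (3 + 5)² = 8² = 64)
C(Y) = 1/(64 + Y) - Y (C(Y) = 1/(Y + 64) - Y = 1/(64 + Y) - Y)
(5441 + 19327)*(5393 + C(158)) = (5441 + 19327)*(5393 + (1 - 1*158² - 64*158)/(64 + 158)) = 24768*(5393 + (1 - 1*24964 - 10112)/222) = 24768*(5393 + (1 - 24964 - 10112)/222) = 24768*(5393 + (1/222)*(-35075)) = 24768*(5393 - 35075/222) = 24768*(1162171/222) = 4797441888/37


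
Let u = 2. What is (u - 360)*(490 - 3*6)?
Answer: -168976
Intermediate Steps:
(u - 360)*(490 - 3*6) = (2 - 360)*(490 - 3*6) = -358*(490 - 18) = -358*472 = -168976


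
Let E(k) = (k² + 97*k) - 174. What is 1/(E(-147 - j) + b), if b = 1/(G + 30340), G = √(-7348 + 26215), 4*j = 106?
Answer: 192917705787580/2526980805043720741 + 16*√18867/2526980805043720741 ≈ 7.6343e-5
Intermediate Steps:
j = 53/2 (j = (¼)*106 = 53/2 ≈ 26.500)
G = √18867 ≈ 137.36
E(k) = -174 + k² + 97*k
b = 1/(30340 + √18867) (b = 1/(√18867 + 30340) = 1/(30340 + √18867) ≈ 3.2811e-5)
1/(E(-147 - j) + b) = 1/((-174 + (-147 - 1*53/2)² + 97*(-147 - 1*53/2)) + (30340/920496733 - √18867/920496733)) = 1/((-174 + (-147 - 53/2)² + 97*(-147 - 53/2)) + (30340/920496733 - √18867/920496733)) = 1/((-174 + (-347/2)² + 97*(-347/2)) + (30340/920496733 - √18867/920496733)) = 1/((-174 + 120409/4 - 33659/2) + (30340/920496733 - √18867/920496733)) = 1/(52395/4 + (30340/920496733 - √18867/920496733)) = 1/(48229426446895/3681986932 - √18867/920496733)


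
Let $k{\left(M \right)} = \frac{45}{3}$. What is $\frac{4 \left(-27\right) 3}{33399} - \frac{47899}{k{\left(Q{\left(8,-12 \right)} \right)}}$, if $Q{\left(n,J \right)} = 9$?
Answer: $- \frac{59251243}{18555} \approx -3193.3$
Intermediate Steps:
$k{\left(M \right)} = 15$ ($k{\left(M \right)} = 45 \cdot \frac{1}{3} = 15$)
$\frac{4 \left(-27\right) 3}{33399} - \frac{47899}{k{\left(Q{\left(8,-12 \right)} \right)}} = \frac{4 \left(-27\right) 3}{33399} - \frac{47899}{15} = \left(-108\right) 3 \cdot \frac{1}{33399} - \frac{47899}{15} = \left(-324\right) \frac{1}{33399} - \frac{47899}{15} = - \frac{12}{1237} - \frac{47899}{15} = - \frac{59251243}{18555}$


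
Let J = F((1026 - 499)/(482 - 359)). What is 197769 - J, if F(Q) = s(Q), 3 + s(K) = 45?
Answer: 197727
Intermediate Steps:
s(K) = 42 (s(K) = -3 + 45 = 42)
F(Q) = 42
J = 42
197769 - J = 197769 - 1*42 = 197769 - 42 = 197727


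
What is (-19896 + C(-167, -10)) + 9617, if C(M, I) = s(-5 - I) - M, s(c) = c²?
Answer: -10087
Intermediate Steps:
C(M, I) = (-5 - I)² - M
(-19896 + C(-167, -10)) + 9617 = (-19896 + ((5 - 10)² - 1*(-167))) + 9617 = (-19896 + ((-5)² + 167)) + 9617 = (-19896 + (25 + 167)) + 9617 = (-19896 + 192) + 9617 = -19704 + 9617 = -10087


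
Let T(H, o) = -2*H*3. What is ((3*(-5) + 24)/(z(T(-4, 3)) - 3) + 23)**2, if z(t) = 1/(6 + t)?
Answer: 3157729/7921 ≈ 398.65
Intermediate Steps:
T(H, o) = -6*H
((3*(-5) + 24)/(z(T(-4, 3)) - 3) + 23)**2 = ((3*(-5) + 24)/(1/(6 - 6*(-4)) - 3) + 23)**2 = ((-15 + 24)/(1/(6 + 24) - 3) + 23)**2 = (9/(1/30 - 3) + 23)**2 = (9/(-89/30) + 23)**2 = (9*(-30/89) + 23)**2 = (-270/89 + 23)**2 = (1777/89)**2 = 3157729/7921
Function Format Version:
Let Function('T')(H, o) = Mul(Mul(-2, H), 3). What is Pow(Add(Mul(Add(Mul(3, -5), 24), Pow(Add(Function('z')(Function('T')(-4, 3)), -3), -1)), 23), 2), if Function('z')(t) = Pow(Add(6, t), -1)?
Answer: Rational(3157729, 7921) ≈ 398.65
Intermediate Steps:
Function('T')(H, o) = Mul(-6, H)
Pow(Add(Mul(Add(Mul(3, -5), 24), Pow(Add(Function('z')(Function('T')(-4, 3)), -3), -1)), 23), 2) = Pow(Add(Mul(Add(Mul(3, -5), 24), Pow(Add(Pow(Add(6, Mul(-6, -4)), -1), -3), -1)), 23), 2) = Pow(Add(Mul(Add(-15, 24), Pow(Add(Pow(Add(6, 24), -1), -3), -1)), 23), 2) = Pow(Add(Mul(9, Pow(Add(Pow(30, -1), -3), -1)), 23), 2) = Pow(Add(Mul(9, Pow(Add(Rational(1, 30), -3), -1)), 23), 2) = Pow(Add(Mul(9, Pow(Rational(-89, 30), -1)), 23), 2) = Pow(Add(Mul(9, Rational(-30, 89)), 23), 2) = Pow(Add(Rational(-270, 89), 23), 2) = Pow(Rational(1777, 89), 2) = Rational(3157729, 7921)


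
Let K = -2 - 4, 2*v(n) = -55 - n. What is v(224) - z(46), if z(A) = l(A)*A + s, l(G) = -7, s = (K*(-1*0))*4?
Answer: 365/2 ≈ 182.50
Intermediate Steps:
v(n) = -55/2 - n/2 (v(n) = (-55 - n)/2 = -55/2 - n/2)
K = -6
s = 0 (s = -(-6)*0*4 = -6*0*4 = 0*4 = 0)
z(A) = -7*A (z(A) = -7*A + 0 = -7*A)
v(224) - z(46) = (-55/2 - ½*224) - (-7)*46 = (-55/2 - 112) - 1*(-322) = -279/2 + 322 = 365/2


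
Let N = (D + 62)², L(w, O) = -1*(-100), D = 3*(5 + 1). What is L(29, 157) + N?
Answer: 6500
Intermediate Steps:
D = 18 (D = 3*6 = 18)
L(w, O) = 100
N = 6400 (N = (18 + 62)² = 80² = 6400)
L(29, 157) + N = 100 + 6400 = 6500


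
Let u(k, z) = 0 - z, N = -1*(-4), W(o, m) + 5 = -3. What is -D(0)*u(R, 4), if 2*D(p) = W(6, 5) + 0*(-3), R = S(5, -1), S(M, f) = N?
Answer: -16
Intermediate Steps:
W(o, m) = -8 (W(o, m) = -5 - 3 = -8)
N = 4
S(M, f) = 4
R = 4
u(k, z) = -z
D(p) = -4 (D(p) = (-8 + 0*(-3))/2 = (-8 + 0)/2 = (1/2)*(-8) = -4)
-D(0)*u(R, 4) = -(-4)*(-1*4) = -(-4)*(-4) = -1*16 = -16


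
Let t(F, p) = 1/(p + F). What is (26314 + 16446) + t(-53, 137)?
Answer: 3591841/84 ≈ 42760.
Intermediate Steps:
t(F, p) = 1/(F + p)
(26314 + 16446) + t(-53, 137) = (26314 + 16446) + 1/(-53 + 137) = 42760 + 1/84 = 3591841/84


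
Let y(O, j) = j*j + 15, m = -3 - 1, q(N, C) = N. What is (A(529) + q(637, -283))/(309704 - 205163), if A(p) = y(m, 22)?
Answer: 1136/104541 ≈ 0.010867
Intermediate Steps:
m = -4
y(O, j) = 15 + j**2 (y(O, j) = j**2 + 15 = 15 + j**2)
A(p) = 499 (A(p) = 15 + 22**2 = 15 + 484 = 499)
(A(529) + q(637, -283))/(309704 - 205163) = (499 + 637)/(309704 - 205163) = 1136/104541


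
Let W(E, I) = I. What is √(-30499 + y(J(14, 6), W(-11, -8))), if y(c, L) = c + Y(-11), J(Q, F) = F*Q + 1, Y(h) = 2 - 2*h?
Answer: I*√30390 ≈ 174.33*I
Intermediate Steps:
J(Q, F) = 1 + F*Q
y(c, L) = 24 + c (y(c, L) = c + (2 - 2*(-11)) = c + (2 + 22) = c + 24 = 24 + c)
√(-30499 + y(J(14, 6), W(-11, -8))) = √(-30499 + (24 + (1 + 6*14))) = √(-30499 + (24 + (1 + 84))) = √(-30499 + (24 + 85)) = √(-30499 + 109) = √(-30390) = I*√30390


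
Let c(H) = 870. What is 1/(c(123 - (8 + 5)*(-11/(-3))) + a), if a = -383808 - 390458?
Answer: -1/773396 ≈ -1.2930e-6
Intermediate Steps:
a = -774266
1/(c(123 - (8 + 5)*(-11/(-3))) + a) = 1/(870 - 774266) = 1/(-773396) = -1/773396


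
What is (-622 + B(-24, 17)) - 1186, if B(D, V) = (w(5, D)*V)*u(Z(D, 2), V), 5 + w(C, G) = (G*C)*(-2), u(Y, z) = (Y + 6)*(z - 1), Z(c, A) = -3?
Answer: 189952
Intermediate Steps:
u(Y, z) = (-1 + z)*(6 + Y) (u(Y, z) = (6 + Y)*(-1 + z) = (-1 + z)*(6 + Y))
w(C, G) = -5 - 2*C*G (w(C, G) = -5 + (G*C)*(-2) = -5 + (C*G)*(-2) = -5 - 2*C*G)
B(D, V) = V*(-5 - 10*D)*(-3 + 3*V) (B(D, V) = ((-5 - 2*5*D)*V)*(-6 - 1*(-3) + 6*V - 3*V) = ((-5 - 10*D)*V)*(-6 + 3 + 6*V - 3*V) = (V*(-5 - 10*D))*(-3 + 3*V) = V*(-5 - 10*D)*(-3 + 3*V))
(-622 + B(-24, 17)) - 1186 = (-622 - 15*17*(1 + 2*(-24))*(-1 + 17)) - 1186 = (-622 - 15*17*(1 - 48)*16) - 1186 = (-622 - 15*17*(-47)*16) - 1186 = (-622 + 191760) - 1186 = 191138 - 1186 = 189952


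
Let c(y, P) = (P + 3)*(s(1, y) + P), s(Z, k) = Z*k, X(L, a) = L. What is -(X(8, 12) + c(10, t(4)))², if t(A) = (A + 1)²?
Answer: -976144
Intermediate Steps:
t(A) = (1 + A)²
c(y, P) = (3 + P)*(P + y) (c(y, P) = (P + 3)*(1*y + P) = (3 + P)*(y + P) = (3 + P)*(P + y))
-(X(8, 12) + c(10, t(4)))² = -(8 + (((1 + 4)²)² + 3*(1 + 4)² + 3*10 + (1 + 4)²*10))² = -(8 + ((5²)² + 3*5² + 30 + 5²*10))² = -(8 + (25² + 3*25 + 30 + 25*10))² = -(8 + (625 + 75 + 30 + 250))² = -(8 + 980)² = -1*988² = -1*976144 = -976144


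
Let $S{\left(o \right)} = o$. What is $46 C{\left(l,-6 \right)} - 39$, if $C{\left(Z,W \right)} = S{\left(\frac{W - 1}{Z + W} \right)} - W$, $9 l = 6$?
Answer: $\frac{2379}{8} \approx 297.38$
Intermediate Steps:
$l = \frac{2}{3}$ ($l = \frac{1}{9} \cdot 6 = \frac{2}{3} \approx 0.66667$)
$C{\left(Z,W \right)} = - W + \frac{-1 + W}{W + Z}$ ($C{\left(Z,W \right)} = \frac{W - 1}{Z + W} - W = \frac{-1 + W}{W + Z} - W = - W + \frac{-1 + W}{W + Z}$)
$46 C{\left(l,-6 \right)} - 39 = 46 \frac{-1 - 6 - - 6 \left(-6 + \frac{2}{3}\right)}{-6 + \frac{2}{3}} - 39 = 46 \frac{-1 - 6 - \left(-6\right) \left(- \frac{16}{3}\right)}{- \frac{16}{3}} - 39 = 46 \left(- \frac{3 \left(-1 - 6 - 32\right)}{16}\right) - 39 = 46 \left(\left(- \frac{3}{16}\right) \left(-39\right)\right) - 39 = 46 \cdot \frac{117}{16} - 39 = \frac{2691}{8} - 39 = \frac{2379}{8}$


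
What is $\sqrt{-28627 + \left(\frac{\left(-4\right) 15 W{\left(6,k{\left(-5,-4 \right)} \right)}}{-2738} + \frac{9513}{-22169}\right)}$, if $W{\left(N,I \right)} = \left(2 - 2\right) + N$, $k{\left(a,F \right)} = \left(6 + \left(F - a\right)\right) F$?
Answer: $\frac{4 i \sqrt{24567442343209}}{117179} \approx 169.2 i$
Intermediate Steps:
$k{\left(a,F \right)} = F \left(6 + F - a\right)$ ($k{\left(a,F \right)} = \left(6 + F - a\right) F = F \left(6 + F - a\right)$)
$W{\left(N,I \right)} = N$ ($W{\left(N,I \right)} = 0 + N = N$)
$\sqrt{-28627 + \left(\frac{\left(-4\right) 15 W{\left(6,k{\left(-5,-4 \right)} \right)}}{-2738} + \frac{9513}{-22169}\right)} = \sqrt{-28627 + \left(\frac{\left(-4\right) 15 \cdot 6}{-2738} + \frac{9513}{-22169}\right)} = \sqrt{-28627 + \left(\left(-60\right) 6 \left(- \frac{1}{2738}\right) + 9513 \left(- \frac{1}{22169}\right)\right)} = \sqrt{-28627 - \frac{1290411}{4335623}} = \sqrt{- \frac{124117170032}{4335623}} = \frac{4 i \sqrt{24567442343209}}{117179}$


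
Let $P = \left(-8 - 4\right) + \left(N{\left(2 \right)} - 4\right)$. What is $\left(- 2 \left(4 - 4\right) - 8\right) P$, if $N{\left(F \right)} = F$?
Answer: $112$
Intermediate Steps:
$P = -14$ ($P = \left(-8 - 4\right) + \left(2 - 4\right) = -12 + \left(2 - 4\right) = -12 - 2 = -14$)
$\left(- 2 \left(4 - 4\right) - 8\right) P = \left(- 2 \left(4 - 4\right) - 8\right) \left(-14\right) = \left(\left(-2\right) 0 - 8\right) \left(-14\right) = \left(0 - 8\right) \left(-14\right) = \left(-8\right) \left(-14\right) = 112$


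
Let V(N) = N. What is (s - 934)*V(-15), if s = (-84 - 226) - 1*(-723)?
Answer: 7815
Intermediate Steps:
s = 413 (s = -310 + 723 = 413)
(s - 934)*V(-15) = (413 - 934)*(-15) = -521*(-15) = 7815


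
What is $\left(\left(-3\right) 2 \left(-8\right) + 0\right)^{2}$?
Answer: $2304$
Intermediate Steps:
$\left(\left(-3\right) 2 \left(-8\right) + 0\right)^{2} = \left(\left(-6\right) \left(-8\right) + 0\right)^{2} = \left(48 + 0\right)^{2} = 48^{2} = 2304$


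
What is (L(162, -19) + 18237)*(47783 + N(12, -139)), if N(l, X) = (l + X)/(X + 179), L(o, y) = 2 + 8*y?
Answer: 34567747791/40 ≈ 8.6419e+8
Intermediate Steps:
N(l, X) = (X + l)/(179 + X)
(L(162, -19) + 18237)*(47783 + N(12, -139)) = ((2 + 8*(-19)) + 18237)*(47783 + (-139 + 12)/(179 - 139)) = ((2 - 152) + 18237)*(47783 - 127/40) = (-150 + 18237)*(47783 + (1/40)*(-127)) = 18087*(47783 - 127/40) = 18087*(1911193/40) = 34567747791/40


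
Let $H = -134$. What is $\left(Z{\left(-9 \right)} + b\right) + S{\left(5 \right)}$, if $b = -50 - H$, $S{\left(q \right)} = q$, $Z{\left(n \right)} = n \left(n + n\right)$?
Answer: $251$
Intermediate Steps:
$Z{\left(n \right)} = 2 n^{2}$ ($Z{\left(n \right)} = n 2 n = 2 n^{2}$)
$b = 84$ ($b = -50 - -134 = -50 + 134 = 84$)
$\left(Z{\left(-9 \right)} + b\right) + S{\left(5 \right)} = \left(2 \left(-9\right)^{2} + 84\right) + 5 = \left(2 \cdot 81 + 84\right) + 5 = \left(162 + 84\right) + 5 = 246 + 5 = 251$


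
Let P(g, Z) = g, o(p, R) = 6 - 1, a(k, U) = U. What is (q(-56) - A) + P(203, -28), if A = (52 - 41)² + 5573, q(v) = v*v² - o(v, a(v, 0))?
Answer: -181112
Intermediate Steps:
o(p, R) = 5
q(v) = -5 + v³ (q(v) = v*v² - 1*5 = v³ - 5 = -5 + v³)
A = 5694 (A = 11² + 5573 = 121 + 5573 = 5694)
(q(-56) - A) + P(203, -28) = ((-5 + (-56)³) - 1*5694) + 203 = ((-5 - 175616) - 5694) + 203 = (-175621 - 5694) + 203 = -181315 + 203 = -181112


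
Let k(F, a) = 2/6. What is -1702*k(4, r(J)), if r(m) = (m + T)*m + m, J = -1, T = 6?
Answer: -1702/3 ≈ -567.33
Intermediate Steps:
r(m) = m + m*(6 + m) (r(m) = (m + 6)*m + m = (6 + m)*m + m = m*(6 + m) + m = m + m*(6 + m))
k(F, a) = 1/3 (k(F, a) = 2*(1/6) = 1/3)
-1702*k(4, r(J)) = -1702*1/3 = -1702/3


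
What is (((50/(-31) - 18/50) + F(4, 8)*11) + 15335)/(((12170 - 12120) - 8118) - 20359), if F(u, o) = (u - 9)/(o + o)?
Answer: -27155273/50356400 ≈ -0.53926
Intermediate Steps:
F(u, o) = (-9 + u)/(2*o) (F(u, o) = (-9 + u)/((2*o)) = (-9 + u)*(1/(2*o)) = (-9 + u)/(2*o))
(((50/(-31) - 18/50) + F(4, 8)*11) + 15335)/(((12170 - 12120) - 8118) - 20359) = (((50/(-31) - 18/50) + ((½)*(-9 + 4)/8)*11) + 15335)/(((12170 - 12120) - 8118) - 20359) = (((50*(-1/31) - 18*1/50) + ((½)*(⅛)*(-5))*11) + 15335)/((50 - 8118) - 20359) = (((-50/31 - 9/25) - 5/16*11) + 15335)/(-8068 - 20359) = ((-1529/775 - 55/16) + 15335)/(-28427) = (-67089/12400 + 15335)*(-1/28427) = (190086911/12400)*(-1/28427) = -27155273/50356400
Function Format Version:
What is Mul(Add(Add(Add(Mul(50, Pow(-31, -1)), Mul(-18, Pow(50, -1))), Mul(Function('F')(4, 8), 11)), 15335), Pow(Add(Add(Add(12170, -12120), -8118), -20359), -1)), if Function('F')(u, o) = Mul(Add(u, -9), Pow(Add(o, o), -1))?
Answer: Rational(-27155273, 50356400) ≈ -0.53926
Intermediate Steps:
Function('F')(u, o) = Mul(Rational(1, 2), Pow(o, -1), Add(-9, u)) (Function('F')(u, o) = Mul(Add(-9, u), Pow(Mul(2, o), -1)) = Mul(Add(-9, u), Mul(Rational(1, 2), Pow(o, -1))) = Mul(Rational(1, 2), Pow(o, -1), Add(-9, u)))
Mul(Add(Add(Add(Mul(50, Pow(-31, -1)), Mul(-18, Pow(50, -1))), Mul(Function('F')(4, 8), 11)), 15335), Pow(Add(Add(Add(12170, -12120), -8118), -20359), -1)) = Mul(Add(Add(Add(Mul(50, Pow(-31, -1)), Mul(-18, Pow(50, -1))), Mul(Mul(Rational(1, 2), Pow(8, -1), Add(-9, 4)), 11)), 15335), Pow(Add(Add(Add(12170, -12120), -8118), -20359), -1)) = Mul(Add(Add(Add(Mul(50, Rational(-1, 31)), Mul(-18, Rational(1, 50))), Mul(Mul(Rational(1, 2), Rational(1, 8), -5), 11)), 15335), Pow(Add(Add(50, -8118), -20359), -1)) = Mul(Add(Add(Add(Rational(-50, 31), Rational(-9, 25)), Mul(Rational(-5, 16), 11)), 15335), Pow(Add(-8068, -20359), -1)) = Mul(Add(Add(Rational(-1529, 775), Rational(-55, 16)), 15335), Pow(-28427, -1)) = Mul(Add(Rational(-67089, 12400), 15335), Rational(-1, 28427)) = Mul(Rational(190086911, 12400), Rational(-1, 28427)) = Rational(-27155273, 50356400)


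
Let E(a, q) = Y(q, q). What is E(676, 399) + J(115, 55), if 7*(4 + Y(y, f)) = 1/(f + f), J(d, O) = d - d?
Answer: -22343/5586 ≈ -3.9998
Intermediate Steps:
J(d, O) = 0
Y(y, f) = -4 + 1/(14*f) (Y(y, f) = -4 + 1/(7*(f + f)) = -4 + 1/(7*((2*f))) = -4 + (1/(2*f))/7 = -4 + 1/(14*f))
E(a, q) = -4 + 1/(14*q)
E(676, 399) + J(115, 55) = (-4 + (1/14)/399) + 0 = (-4 + (1/14)*(1/399)) + 0 = (-4 + 1/5586) + 0 = -22343/5586 + 0 = -22343/5586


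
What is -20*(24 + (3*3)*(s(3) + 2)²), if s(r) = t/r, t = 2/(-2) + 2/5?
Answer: -5316/5 ≈ -1063.2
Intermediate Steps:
t = -⅗ (t = 2*(-½) + 2*(⅕) = -1 + ⅖ = -⅗ ≈ -0.60000)
s(r) = -3/(5*r)
-20*(24 + (3*3)*(s(3) + 2)²) = -20*(24 + (3*3)*(-⅗/3 + 2)²) = -20*(24 + 9*(-⅗*⅓ + 2)²) = -20*(24 + 9*(-⅕ + 2)²) = -20*(24 + 9*(9/5)²) = -20*(24 + 9*(81/25)) = -20*(24 + 729/25) = -20*1329/25 = -5316/5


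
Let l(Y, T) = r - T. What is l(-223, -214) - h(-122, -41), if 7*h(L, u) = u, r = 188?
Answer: 2855/7 ≈ 407.86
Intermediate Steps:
h(L, u) = u/7
l(Y, T) = 188 - T
l(-223, -214) - h(-122, -41) = (188 - 1*(-214)) - (-41)/7 = (188 + 214) - 1*(-41/7) = 402 + 41/7 = 2855/7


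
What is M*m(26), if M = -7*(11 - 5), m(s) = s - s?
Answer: 0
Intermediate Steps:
m(s) = 0
M = -42 (M = -7*6 = -42)
M*m(26) = -42*0 = 0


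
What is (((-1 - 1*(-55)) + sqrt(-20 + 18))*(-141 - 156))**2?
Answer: 257041026 + 9526572*I*sqrt(2) ≈ 2.5704e+8 + 1.3473e+7*I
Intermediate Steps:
(((-1 - 1*(-55)) + sqrt(-20 + 18))*(-141 - 156))**2 = (((-1 + 55) + sqrt(-2))*(-297))**2 = ((54 + I*sqrt(2))*(-297))**2 = (-16038 - 297*I*sqrt(2))**2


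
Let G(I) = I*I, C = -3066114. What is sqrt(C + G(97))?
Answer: I*sqrt(3056705) ≈ 1748.3*I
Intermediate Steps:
G(I) = I**2
sqrt(C + G(97)) = sqrt(-3066114 + 97**2) = sqrt(-3066114 + 9409) = sqrt(-3056705) = I*sqrt(3056705)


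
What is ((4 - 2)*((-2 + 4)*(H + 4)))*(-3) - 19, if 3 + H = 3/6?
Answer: -37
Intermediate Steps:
H = -5/2 (H = -3 + 3/6 = -3 + 3*(⅙) = -3 + ½ = -5/2 ≈ -2.5000)
((4 - 2)*((-2 + 4)*(H + 4)))*(-3) - 19 = ((4 - 2)*((-2 + 4)*(-5/2 + 4)))*(-3) - 19 = (2*(2*(3/2)))*(-3) - 19 = (2*3)*(-3) - 19 = 6*(-3) - 19 = -18 - 19 = -37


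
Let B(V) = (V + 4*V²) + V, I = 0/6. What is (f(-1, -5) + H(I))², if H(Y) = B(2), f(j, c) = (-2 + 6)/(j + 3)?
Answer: 484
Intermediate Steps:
f(j, c) = 4/(3 + j)
I = 0 (I = 0*(⅙) = 0)
B(V) = 2*V + 4*V²
H(Y) = 20 (H(Y) = 2*2*(1 + 2*2) = 2*2*(1 + 4) = 2*2*5 = 20)
(f(-1, -5) + H(I))² = (4/(3 - 1) + 20)² = (4/2 + 20)² = (4*(½) + 20)² = (2 + 20)² = 22² = 484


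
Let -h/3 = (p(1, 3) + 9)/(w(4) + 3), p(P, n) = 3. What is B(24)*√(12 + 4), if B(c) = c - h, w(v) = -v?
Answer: -48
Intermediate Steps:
h = 36 (h = -3*(3 + 9)/(-1*4 + 3) = -36/(-4 + 3) = -36/(-1) = -36*(-1) = -3*(-12) = 36)
B(c) = -36 + c (B(c) = c - 1*36 = c - 36 = -36 + c)
B(24)*√(12 + 4) = (-36 + 24)*√(12 + 4) = -12*√16 = -12*4 = -48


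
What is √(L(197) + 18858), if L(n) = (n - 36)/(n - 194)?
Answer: √170205/3 ≈ 137.52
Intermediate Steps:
L(n) = (-36 + n)/(-194 + n)
√(L(197) + 18858) = √((-36 + 197)/(-194 + 197) + 18858) = √(161/3 + 18858) = √(56735/3) = √170205/3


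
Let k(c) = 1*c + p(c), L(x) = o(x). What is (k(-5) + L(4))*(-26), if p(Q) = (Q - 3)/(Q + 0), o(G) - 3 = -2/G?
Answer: 117/5 ≈ 23.400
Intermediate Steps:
o(G) = 3 - 2/G
L(x) = 3 - 2/x
p(Q) = (-3 + Q)/Q
k(c) = c + (-3 + c)/c (k(c) = 1*c + (-3 + c)/c = c + (-3 + c)/c)
(k(-5) + L(4))*(-26) = ((1 - 5 - 3/(-5)) + (3 - 2/4))*(-26) = ((1 - 5 - 3*(-⅕)) + (3 - 2*¼))*(-26) = ((1 - 5 + ⅗) + (3 - ½))*(-26) = (-17/5 + 5/2)*(-26) = -9/10*(-26) = 117/5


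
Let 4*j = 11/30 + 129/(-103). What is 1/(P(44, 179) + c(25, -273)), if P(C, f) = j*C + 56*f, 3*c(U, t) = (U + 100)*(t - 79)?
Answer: -3090/14375947 ≈ -0.00021494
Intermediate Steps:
j = -2737/12360 (j = (11/30 + 129/(-103))/4 = (11*(1/30) + 129*(-1/103))/4 = (11/30 - 129/103)/4 = (¼)*(-2737/3090) = -2737/12360 ≈ -0.22144)
c(U, t) = (-79 + t)*(100 + U)/3 (c(U, t) = ((U + 100)*(t - 79))/3 = ((100 + U)*(-79 + t))/3 = ((-79 + t)*(100 + U))/3 = (-79 + t)*(100 + U)/3)
P(C, f) = 56*f - 2737*C/12360 (P(C, f) = -2737*C/12360 + 56*f = 56*f - 2737*C/12360)
1/(P(44, 179) + c(25, -273)) = 1/((56*179 - 2737/12360*44) + (-7900/3 - 79/3*25 + (100/3)*(-273) + (⅓)*25*(-273))) = 1/((10024 - 30107/3090) + (-7900/3 - 1975/3 - 9100 - 2275)) = 1/(30944053/3090 - 44000/3) = 1/(-14375947/3090) = -3090/14375947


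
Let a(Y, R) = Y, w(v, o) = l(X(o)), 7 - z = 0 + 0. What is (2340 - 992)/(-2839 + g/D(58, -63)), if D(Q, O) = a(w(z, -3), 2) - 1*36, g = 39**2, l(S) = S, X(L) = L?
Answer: -674/1439 ≈ -0.46838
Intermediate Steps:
z = 7 (z = 7 - (0 + 0) = 7 - 1*0 = 7 + 0 = 7)
w(v, o) = o
g = 1521
D(Q, O) = -39 (D(Q, O) = -3 - 1*36 = -3 - 36 = -39)
(2340 - 992)/(-2839 + g/D(58, -63)) = (2340 - 992)/(-2839 + 1521/(-39)) = 1348/(-2839 + 1521*(-1/39)) = 1348/(-2839 - 39) = 1348/(-2878) = 1348*(-1/2878) = -674/1439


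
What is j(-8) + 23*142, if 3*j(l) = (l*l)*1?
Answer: 9862/3 ≈ 3287.3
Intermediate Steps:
j(l) = l**2/3 (j(l) = ((l*l)*1)/3 = (l**2*1)/3 = l**2/3)
j(-8) + 23*142 = (1/3)*(-8)**2 + 23*142 = (1/3)*64 + 3266 = 64/3 + 3266 = 9862/3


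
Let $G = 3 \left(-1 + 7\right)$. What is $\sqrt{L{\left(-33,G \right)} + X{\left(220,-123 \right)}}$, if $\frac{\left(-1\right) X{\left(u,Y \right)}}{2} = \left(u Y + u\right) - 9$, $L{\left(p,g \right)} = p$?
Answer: $\sqrt{53665} \approx 231.66$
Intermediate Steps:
$G = 18$ ($G = 3 \cdot 6 = 18$)
$X{\left(u,Y \right)} = 18 - 2 u - 2 Y u$ ($X{\left(u,Y \right)} = - 2 \left(\left(u Y + u\right) - 9\right) = - 2 \left(\left(Y u + u\right) - 9\right) = - 2 \left(\left(u + Y u\right) - 9\right) = - 2 \left(-9 + u + Y u\right) = 18 - 2 u - 2 Y u$)
$\sqrt{L{\left(-33,G \right)} + X{\left(220,-123 \right)}} = \sqrt{-33 - \left(422 - 54120\right)} = \sqrt{-33 + \left(18 - 440 + 54120\right)} = \sqrt{-33 + 53698} = \sqrt{53665}$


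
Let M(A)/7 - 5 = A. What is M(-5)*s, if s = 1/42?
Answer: 0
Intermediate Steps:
M(A) = 35 + 7*A
s = 1/42 ≈ 0.023810
M(-5)*s = (35 + 7*(-5))*(1/42) = (35 - 35)*(1/42) = 0*(1/42) = 0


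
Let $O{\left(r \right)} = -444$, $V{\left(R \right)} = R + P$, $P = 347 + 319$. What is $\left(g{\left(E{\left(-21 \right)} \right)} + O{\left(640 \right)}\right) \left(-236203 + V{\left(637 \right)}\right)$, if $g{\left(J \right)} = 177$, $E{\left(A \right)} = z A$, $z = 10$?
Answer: $62718300$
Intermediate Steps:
$P = 666$
$V{\left(R \right)} = 666 + R$ ($V{\left(R \right)} = R + 666 = 666 + R$)
$E{\left(A \right)} = 10 A$
$\left(g{\left(E{\left(-21 \right)} \right)} + O{\left(640 \right)}\right) \left(-236203 + V{\left(637 \right)}\right) = \left(177 - 444\right) \left(-236203 + \left(666 + 637\right)\right) = - 267 \left(-236203 + 1303\right) = \left(-267\right) \left(-234900\right) = 62718300$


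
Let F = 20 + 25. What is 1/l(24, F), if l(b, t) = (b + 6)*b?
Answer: 1/720 ≈ 0.0013889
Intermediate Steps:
F = 45
l(b, t) = b*(6 + b) (l(b, t) = (6 + b)*b = b*(6 + b))
1/l(24, F) = 1/(24*(6 + 24)) = 1/(24*30) = 1/720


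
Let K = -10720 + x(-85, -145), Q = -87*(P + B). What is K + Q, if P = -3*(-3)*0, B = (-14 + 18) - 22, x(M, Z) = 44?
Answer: -9110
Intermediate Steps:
B = -18 (B = 4 - 22 = -18)
P = 0 (P = 9*0 = 0)
Q = 1566 (Q = -87*(0 - 18) = -87*(-18) = 1566)
K = -10676 (K = -10720 + 44 = -10676)
K + Q = -10676 + 1566 = -9110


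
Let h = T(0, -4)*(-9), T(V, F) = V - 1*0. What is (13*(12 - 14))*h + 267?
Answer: 267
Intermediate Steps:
T(V, F) = V (T(V, F) = V + 0 = V)
h = 0 (h = 0*(-9) = 0)
(13*(12 - 14))*h + 267 = (13*(12 - 14))*0 + 267 = (13*(-2))*0 + 267 = -26*0 + 267 = 0 + 267 = 267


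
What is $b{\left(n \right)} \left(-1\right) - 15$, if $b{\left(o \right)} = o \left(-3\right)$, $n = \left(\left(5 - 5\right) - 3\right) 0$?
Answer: $-15$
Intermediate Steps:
$n = 0$ ($n = \left(\left(5 - 5\right) - 3\right) 0 = \left(0 - 3\right) 0 = \left(-3\right) 0 = 0$)
$b{\left(o \right)} = - 3 o$
$b{\left(n \right)} \left(-1\right) - 15 = \left(-3\right) 0 \left(-1\right) - 15 = 0 \left(-1\right) - 15 = 0 - 15 = -15$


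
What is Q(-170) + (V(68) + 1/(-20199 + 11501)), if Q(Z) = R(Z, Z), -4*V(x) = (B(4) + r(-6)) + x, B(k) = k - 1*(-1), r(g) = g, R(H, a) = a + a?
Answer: -6206025/17396 ≈ -356.75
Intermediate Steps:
R(H, a) = 2*a
B(k) = 1 + k (B(k) = k + 1 = 1 + k)
V(x) = ¼ - x/4 (V(x) = -(((1 + 4) - 6) + x)/4 = -((5 - 6) + x)/4 = -(-1 + x)/4 = ¼ - x/4)
Q(Z) = 2*Z
Q(-170) + (V(68) + 1/(-20199 + 11501)) = 2*(-170) + ((¼ - ¼*68) + 1/(-20199 + 11501)) = -340 + ((¼ - 17) + 1/(-8698)) = -340 + (-67/4 - 1/8698) = -340 - 291385/17396 = -6206025/17396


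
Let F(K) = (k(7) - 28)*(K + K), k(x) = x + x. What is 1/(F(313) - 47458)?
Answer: -1/56222 ≈ -1.7787e-5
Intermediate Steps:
k(x) = 2*x
F(K) = -28*K (F(K) = (2*7 - 28)*(K + K) = (14 - 28)*(2*K) = -28*K)
1/(F(313) - 47458) = 1/(-28*313 - 47458) = 1/(-8764 - 47458) = 1/(-56222) = -1/56222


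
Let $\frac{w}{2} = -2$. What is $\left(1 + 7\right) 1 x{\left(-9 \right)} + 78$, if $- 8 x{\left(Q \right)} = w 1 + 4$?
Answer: $78$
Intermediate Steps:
$w = -4$ ($w = 2 \left(-2\right) = -4$)
$x{\left(Q \right)} = 0$ ($x{\left(Q \right)} = - \frac{\left(-4\right) 1 + 4}{8} = - \frac{-4 + 4}{8} = \left(- \frac{1}{8}\right) 0 = 0$)
$\left(1 + 7\right) 1 x{\left(-9 \right)} + 78 = \left(1 + 7\right) 1 \cdot 0 + 78 = 8 \cdot 1 \cdot 0 + 78 = 8 \cdot 0 + 78 = 0 + 78 = 78$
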